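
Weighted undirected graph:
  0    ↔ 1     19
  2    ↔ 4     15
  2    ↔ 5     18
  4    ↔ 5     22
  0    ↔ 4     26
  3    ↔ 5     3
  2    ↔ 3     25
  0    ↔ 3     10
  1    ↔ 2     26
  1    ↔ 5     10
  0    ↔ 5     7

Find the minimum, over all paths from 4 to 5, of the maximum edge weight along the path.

Checking several routes:
4-2-5: max(15, 18) = 18
4-2-3-5: max(15, 25, 3) = 25
4-5: max(22) = 22
Smallest bottleneck: 18.

18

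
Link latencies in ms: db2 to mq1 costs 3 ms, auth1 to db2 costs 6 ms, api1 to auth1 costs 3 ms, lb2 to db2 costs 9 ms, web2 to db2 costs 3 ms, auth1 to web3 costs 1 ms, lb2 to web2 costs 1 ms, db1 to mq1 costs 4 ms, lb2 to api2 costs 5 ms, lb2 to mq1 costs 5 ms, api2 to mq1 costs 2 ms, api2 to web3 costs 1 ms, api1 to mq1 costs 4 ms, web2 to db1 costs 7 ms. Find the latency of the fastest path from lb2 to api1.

9

Some routes from lb2 to api1:
lb2→web2→db2→mq1→api1: 1 + 3 + 3 + 4 = 11
lb2→api2→mq1→api1: 5 + 2 + 4 = 11
lb2→mq1→api2→web3→auth1→api1: 5 + 2 + 1 + 1 + 3 = 12
lb2→mq1→api1: 5 + 4 = 9
lb2→api2→web3→auth1→api1: 5 + 1 + 1 + 3 = 10
Shortest: 9 ms.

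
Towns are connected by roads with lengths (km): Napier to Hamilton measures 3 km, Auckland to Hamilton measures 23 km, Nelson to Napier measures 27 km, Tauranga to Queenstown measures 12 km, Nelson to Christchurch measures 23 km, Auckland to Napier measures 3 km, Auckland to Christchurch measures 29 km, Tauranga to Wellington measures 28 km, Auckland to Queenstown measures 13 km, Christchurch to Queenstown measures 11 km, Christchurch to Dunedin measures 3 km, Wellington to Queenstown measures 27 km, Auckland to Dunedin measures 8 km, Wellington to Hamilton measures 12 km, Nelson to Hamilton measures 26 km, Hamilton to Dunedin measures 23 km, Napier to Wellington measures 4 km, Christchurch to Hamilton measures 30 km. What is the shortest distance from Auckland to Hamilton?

Comparing a few candidate routes:
Auckland → Queenstown → Wellington → Napier → Hamilton: 13 + 27 + 4 + 3 = 47
Auckland → Dunedin → Christchurch → Hamilton: 8 + 3 + 30 = 41
Auckland → Hamilton: 23
Auckland → Napier → Hamilton: 3 + 3 = 6
Auckland → Napier → Wellington → Hamilton: 3 + 4 + 12 = 19
Auckland → Dunedin → Hamilton: 8 + 23 = 31
The minimum is 6 km.

6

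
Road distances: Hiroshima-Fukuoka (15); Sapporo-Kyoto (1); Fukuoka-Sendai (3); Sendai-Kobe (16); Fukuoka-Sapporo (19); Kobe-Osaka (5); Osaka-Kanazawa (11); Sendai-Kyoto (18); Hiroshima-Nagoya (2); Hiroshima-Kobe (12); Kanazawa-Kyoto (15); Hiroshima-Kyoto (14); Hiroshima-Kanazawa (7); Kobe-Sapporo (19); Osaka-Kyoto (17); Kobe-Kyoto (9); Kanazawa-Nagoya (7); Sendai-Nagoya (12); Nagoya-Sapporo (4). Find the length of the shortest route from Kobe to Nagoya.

14

Comparing a few candidate routes:
Kobe→Kyoto→Sapporo→Nagoya: 9 + 1 + 4 = 14
Kobe→Hiroshima→Nagoya: 12 + 2 = 14
Kobe→Osaka→Kanazawa→Nagoya: 5 + 11 + 7 = 23
Shortest: 14.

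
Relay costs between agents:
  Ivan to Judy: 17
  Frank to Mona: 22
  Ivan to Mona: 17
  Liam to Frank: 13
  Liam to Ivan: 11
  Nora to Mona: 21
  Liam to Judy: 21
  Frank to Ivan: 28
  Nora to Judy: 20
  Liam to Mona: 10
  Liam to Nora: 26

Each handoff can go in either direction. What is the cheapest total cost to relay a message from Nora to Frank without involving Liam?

Candidate routes:
Nora → Mona → Frank: 21 + 22 = 43
Nora → Judy → Ivan → Mona → Frank: 20 + 17 + 17 + 22 = 76
Nora → Mona → Ivan → Frank: 21 + 17 + 28 = 66
Nora → Judy → Ivan → Frank: 20 + 17 + 28 = 65
Shortest: 43.

43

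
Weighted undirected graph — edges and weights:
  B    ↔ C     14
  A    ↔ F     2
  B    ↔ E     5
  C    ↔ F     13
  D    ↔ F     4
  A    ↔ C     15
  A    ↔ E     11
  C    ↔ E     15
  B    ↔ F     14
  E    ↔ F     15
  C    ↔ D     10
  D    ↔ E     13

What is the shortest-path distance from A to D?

Comparing a few candidate routes:
A-C-D: 15 + 10 = 25
A-E-D: 11 + 13 = 24
A-F-E-D: 2 + 15 + 13 = 30
A-F-C-D: 2 + 13 + 10 = 25
A-E-F-D: 11 + 15 + 4 = 30
A-F-D: 2 + 4 = 6
Shortest: 6.

6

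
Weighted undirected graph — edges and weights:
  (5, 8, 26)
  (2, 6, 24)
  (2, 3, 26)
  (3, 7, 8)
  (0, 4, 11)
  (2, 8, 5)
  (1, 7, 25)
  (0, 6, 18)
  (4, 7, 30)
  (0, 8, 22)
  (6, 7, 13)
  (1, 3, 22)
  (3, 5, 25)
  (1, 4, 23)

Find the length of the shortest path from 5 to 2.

Some routes from 5 to 2:
5 → 3 → 2: 25 + 26 = 51
5 → 8 → 2: 26 + 5 = 31
5 → 3 → 7 → 6 → 2: 25 + 8 + 13 + 24 = 70
Best route has total 31.

31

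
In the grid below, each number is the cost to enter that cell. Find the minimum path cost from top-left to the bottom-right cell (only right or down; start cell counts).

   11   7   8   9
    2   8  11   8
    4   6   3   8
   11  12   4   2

Path r0c0 -> r1c0 -> r2c0 -> r2c1 -> r2c2 -> r3c2 -> r3c3: 11 + 2 + 4 + 6 + 3 + 4 + 2 = 32.
(Top row then right column would cost 53.)

32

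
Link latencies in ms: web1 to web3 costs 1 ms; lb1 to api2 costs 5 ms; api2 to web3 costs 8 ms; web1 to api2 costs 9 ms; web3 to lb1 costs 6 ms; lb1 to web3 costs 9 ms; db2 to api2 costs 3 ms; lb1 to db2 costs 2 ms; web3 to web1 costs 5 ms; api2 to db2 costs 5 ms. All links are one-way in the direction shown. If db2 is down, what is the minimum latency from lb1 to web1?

Routes from lb1 to web1 avoiding db2:
lb1 -> api2 -> web3 -> web1: 5 + 8 + 5 = 18
lb1 -> web3 -> web1: 9 + 5 = 14
Shortest: 14 ms.

14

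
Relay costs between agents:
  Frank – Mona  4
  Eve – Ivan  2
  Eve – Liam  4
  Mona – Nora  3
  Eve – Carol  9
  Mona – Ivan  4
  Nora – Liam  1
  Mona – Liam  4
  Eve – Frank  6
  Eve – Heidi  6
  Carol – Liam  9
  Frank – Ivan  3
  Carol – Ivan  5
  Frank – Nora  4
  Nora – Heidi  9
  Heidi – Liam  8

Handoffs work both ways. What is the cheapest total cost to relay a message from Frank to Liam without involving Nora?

Some routes from Frank to Liam avoiding Nora:
Frank - Ivan - Eve - Liam: 3 + 2 + 4 = 9
Frank - Eve - Liam: 6 + 4 = 10
Frank - Mona - Liam: 4 + 4 = 8
Best route has total 8.

8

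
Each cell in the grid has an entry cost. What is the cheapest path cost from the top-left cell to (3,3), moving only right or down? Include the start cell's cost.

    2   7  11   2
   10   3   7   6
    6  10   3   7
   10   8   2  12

36

Take (0,0) (0,1) (1,1) (1,2) (2,2) (3,2) (3,3) for a total of 2 + 7 + 3 + 7 + 3 + 2 + 12 = 36.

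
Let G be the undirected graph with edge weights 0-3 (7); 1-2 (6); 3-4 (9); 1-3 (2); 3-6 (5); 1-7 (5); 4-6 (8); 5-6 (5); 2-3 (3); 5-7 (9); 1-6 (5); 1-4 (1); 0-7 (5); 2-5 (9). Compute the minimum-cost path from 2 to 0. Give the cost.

Some routes from 2 to 0:
2 → 5 → 7 → 0: 9 + 9 + 5 = 23
2 → 1 → 7 → 0: 6 + 5 + 5 = 16
2 → 1 → 3 → 0: 6 + 2 + 7 = 15
2 → 3 → 1 → 7 → 0: 3 + 2 + 5 + 5 = 15
2 → 3 → 0: 3 + 7 = 10
Best route has total 10.

10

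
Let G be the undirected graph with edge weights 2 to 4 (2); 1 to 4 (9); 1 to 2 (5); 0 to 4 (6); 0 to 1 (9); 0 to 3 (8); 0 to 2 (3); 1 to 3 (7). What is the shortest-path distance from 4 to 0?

5

Checking several routes:
4-2-1-0: 2 + 5 + 9 = 16
4-1-2-0: 9 + 5 + 3 = 17
4-0: 6
4-1-0: 9 + 9 = 18
4-2-0: 2 + 3 = 5
Best route has total 5.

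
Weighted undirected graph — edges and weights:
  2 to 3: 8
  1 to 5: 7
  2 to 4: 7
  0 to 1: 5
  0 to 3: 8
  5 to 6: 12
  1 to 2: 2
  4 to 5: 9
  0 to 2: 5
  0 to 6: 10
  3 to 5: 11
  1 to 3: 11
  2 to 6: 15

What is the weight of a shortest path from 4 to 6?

21

Checking several routes:
4 - 2 - 1 - 5 - 6: 7 + 2 + 7 + 12 = 28
4 - 2 - 0 - 6: 7 + 5 + 10 = 22
4 - 2 - 1 - 0 - 6: 7 + 2 + 5 + 10 = 24
4 - 2 - 6: 7 + 15 = 22
4 - 5 - 6: 9 + 12 = 21
4 - 5 - 1 - 0 - 6: 9 + 7 + 5 + 10 = 31
Shortest: 21.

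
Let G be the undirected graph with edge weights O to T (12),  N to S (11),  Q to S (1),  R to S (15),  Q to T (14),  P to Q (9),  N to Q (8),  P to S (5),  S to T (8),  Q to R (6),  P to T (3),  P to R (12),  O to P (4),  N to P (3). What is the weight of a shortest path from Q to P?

6

Some routes from Q to P:
Q -> P: 9
Q -> S -> N -> P: 1 + 11 + 3 = 15
Q -> N -> P: 8 + 3 = 11
Q -> S -> T -> P: 1 + 8 + 3 = 12
Q -> S -> P: 1 + 5 = 6
Shortest: 6.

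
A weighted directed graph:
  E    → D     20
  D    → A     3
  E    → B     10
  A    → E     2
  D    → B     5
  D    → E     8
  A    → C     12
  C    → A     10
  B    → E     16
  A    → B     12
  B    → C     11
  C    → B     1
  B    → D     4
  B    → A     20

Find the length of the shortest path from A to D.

16

Paths from A to D:
A -> B -> D: 12 + 4 = 16
A -> B -> E -> D: 12 + 16 + 20 = 48
A -> C -> B -> E -> D: 12 + 1 + 16 + 20 = 49
A -> E -> D: 2 + 20 = 22
A -> E -> B -> D: 2 + 10 + 4 = 16
A -> C -> B -> D: 12 + 1 + 4 = 17
Shortest: 16.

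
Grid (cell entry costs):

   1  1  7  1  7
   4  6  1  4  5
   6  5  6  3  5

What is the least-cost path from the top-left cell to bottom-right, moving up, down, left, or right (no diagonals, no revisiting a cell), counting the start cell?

21

Cheapest: r0c0 → r0c1 → r1c1 → r1c2 → r1c3 → r2c3 → r2c4
  1 + 1 + 6 + 1 + 4 + 3 + 5 = 21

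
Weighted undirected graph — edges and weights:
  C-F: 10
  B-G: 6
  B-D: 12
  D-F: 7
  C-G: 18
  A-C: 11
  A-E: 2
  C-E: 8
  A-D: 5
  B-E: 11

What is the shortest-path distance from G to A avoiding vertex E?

Routes from G to A avoiding E:
G→C→A: 18 + 11 = 29
G→B→D→A: 6 + 12 + 5 = 23
G→C→F→D→A: 18 + 10 + 7 + 5 = 40
G→B→D→F→C→A: 6 + 12 + 7 + 10 + 11 = 46
Best route has total 23.

23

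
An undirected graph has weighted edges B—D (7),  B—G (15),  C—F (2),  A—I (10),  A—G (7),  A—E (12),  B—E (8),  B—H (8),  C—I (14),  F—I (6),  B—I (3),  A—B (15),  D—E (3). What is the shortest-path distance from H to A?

Paths from H to A:
H→B→G→A: 8 + 15 + 7 = 30
H→B→I→A: 8 + 3 + 10 = 21
H→B→D→E→A: 8 + 7 + 3 + 12 = 30
H→B→E→A: 8 + 8 + 12 = 28
H→B→A: 8 + 15 = 23
The minimum is 21.

21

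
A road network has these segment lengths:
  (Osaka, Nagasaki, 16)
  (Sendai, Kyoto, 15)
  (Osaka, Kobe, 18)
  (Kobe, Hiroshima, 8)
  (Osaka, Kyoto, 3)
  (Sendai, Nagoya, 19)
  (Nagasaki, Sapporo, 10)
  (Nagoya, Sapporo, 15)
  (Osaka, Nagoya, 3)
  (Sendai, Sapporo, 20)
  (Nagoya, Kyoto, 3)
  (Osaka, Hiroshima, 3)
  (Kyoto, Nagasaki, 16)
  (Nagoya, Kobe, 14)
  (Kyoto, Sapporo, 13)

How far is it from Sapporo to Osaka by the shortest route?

16

Checking several routes:
Sapporo - Kyoto - Nagoya - Osaka: 13 + 3 + 3 = 19
Sapporo - Nagasaki - Kyoto - Osaka: 10 + 16 + 3 = 29
Sapporo - Nagasaki - Osaka: 10 + 16 = 26
Sapporo - Nagoya - Osaka: 15 + 3 = 18
Sapporo - Kyoto - Osaka: 13 + 3 = 16
Sapporo - Nagoya - Kyoto - Osaka: 15 + 3 + 3 = 21
Best route has total 16.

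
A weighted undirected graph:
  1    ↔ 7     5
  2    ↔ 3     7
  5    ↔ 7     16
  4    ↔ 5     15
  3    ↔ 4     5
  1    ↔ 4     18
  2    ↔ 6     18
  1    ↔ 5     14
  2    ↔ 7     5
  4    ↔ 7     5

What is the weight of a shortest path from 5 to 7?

16

Comparing a few candidate routes:
5-4-7: 15 + 5 = 20
5-1-7: 14 + 5 = 19
5-7: 16
The minimum is 16.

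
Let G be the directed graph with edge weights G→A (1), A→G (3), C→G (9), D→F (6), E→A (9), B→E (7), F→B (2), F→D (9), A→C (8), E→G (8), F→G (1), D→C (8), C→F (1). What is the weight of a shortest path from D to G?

Comparing a few candidate routes:
D→C→F→B→E→G: 8 + 1 + 2 + 7 + 8 = 26
D→F→B→E→G: 6 + 2 + 7 + 8 = 23
D→C→G: 8 + 9 = 17
D→F→B→E→A→G: 6 + 2 + 7 + 9 + 3 = 27
D→C→F→G: 8 + 1 + 1 = 10
D→F→G: 6 + 1 = 7
The minimum is 7.

7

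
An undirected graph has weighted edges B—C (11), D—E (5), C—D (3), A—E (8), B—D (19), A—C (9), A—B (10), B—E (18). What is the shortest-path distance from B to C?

Checking several routes:
B → D → C: 19 + 3 = 22
B → A → C: 10 + 9 = 19
B → C: 11
The minimum is 11.

11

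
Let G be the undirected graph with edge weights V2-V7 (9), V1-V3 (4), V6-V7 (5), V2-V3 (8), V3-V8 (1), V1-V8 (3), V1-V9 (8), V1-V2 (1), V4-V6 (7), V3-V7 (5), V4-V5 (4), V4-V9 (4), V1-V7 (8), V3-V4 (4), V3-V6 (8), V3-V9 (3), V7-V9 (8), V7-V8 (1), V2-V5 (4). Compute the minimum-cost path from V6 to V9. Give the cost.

Some routes from V6 to V9:
V6→V3→V9: 8 + 3 = 11
V6→V4→V9: 7 + 4 = 11
V6→V7→V8→V3→V9: 5 + 1 + 1 + 3 = 10
Best route has total 10.

10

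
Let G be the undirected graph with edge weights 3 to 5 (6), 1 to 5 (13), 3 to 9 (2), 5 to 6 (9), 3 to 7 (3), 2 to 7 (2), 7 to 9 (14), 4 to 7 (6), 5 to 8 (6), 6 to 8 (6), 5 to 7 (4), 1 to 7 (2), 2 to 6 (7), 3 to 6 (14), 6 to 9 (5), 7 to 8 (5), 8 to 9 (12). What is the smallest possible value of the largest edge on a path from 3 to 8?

Some routes from 3 to 8:
3 - 7 - 8: max(3, 5) = 5
3 - 9 - 6 - 8: max(2, 5, 6) = 6
3 - 7 - 5 - 8: max(3, 4, 6) = 6
The minimum achievable maximum is 5.

5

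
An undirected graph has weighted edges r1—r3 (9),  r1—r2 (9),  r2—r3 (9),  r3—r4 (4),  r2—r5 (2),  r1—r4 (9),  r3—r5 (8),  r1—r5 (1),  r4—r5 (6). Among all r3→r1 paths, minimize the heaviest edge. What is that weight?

6

A few of the r3→r1 routes:
r3 - r1: max(9) = 9
r3 - r5 - r1: max(8, 1) = 8
r3 - r4 - r1: max(4, 9) = 9
r3 - r4 - r5 - r1: max(4, 6, 1) = 6
Best route has worst link 6.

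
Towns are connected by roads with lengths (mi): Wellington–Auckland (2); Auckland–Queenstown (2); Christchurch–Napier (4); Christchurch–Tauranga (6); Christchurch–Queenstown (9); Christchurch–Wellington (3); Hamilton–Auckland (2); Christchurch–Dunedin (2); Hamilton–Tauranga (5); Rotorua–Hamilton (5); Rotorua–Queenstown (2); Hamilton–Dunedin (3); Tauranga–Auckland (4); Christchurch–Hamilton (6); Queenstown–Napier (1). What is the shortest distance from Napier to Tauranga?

7

A few of the Napier→Tauranga routes:
Napier → Queenstown → Auckland → Tauranga: 1 + 2 + 4 = 7
Napier → Christchurch → Tauranga: 4 + 6 = 10
Napier → Queenstown → Auckland → Hamilton → Tauranga: 1 + 2 + 2 + 5 = 10
Best route has total 7 mi.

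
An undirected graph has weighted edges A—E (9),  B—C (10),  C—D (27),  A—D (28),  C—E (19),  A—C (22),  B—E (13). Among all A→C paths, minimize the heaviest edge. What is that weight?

Paths from A to C:
A→C: max(22) = 22
A→D→C: max(28, 27) = 28
A→E→C: max(9, 19) = 19
A→E→B→C: max(9, 13, 10) = 13
Smallest bottleneck: 13.

13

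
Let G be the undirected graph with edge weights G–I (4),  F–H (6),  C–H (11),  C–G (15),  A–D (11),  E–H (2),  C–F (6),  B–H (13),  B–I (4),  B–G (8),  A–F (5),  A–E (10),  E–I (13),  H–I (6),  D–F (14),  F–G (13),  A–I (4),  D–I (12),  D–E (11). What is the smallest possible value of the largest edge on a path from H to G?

Some routes from H to G:
H→F→A→I→B→G: max(6, 5, 4, 4, 8) = 8
H→I→B→G: max(6, 4, 8) = 8
H→F→A→I→G: max(6, 5, 4, 4) = 6
H→I→G: max(6, 4) = 6
Smallest bottleneck: 6.

6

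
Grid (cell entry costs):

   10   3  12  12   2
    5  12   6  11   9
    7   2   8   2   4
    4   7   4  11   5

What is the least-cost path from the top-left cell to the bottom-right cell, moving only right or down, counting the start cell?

Path r0c0→r1c0→r2c0→r2c1→r2c2→r2c3→r2c4→r3c4: 10 + 5 + 7 + 2 + 8 + 2 + 4 + 5 = 43.

43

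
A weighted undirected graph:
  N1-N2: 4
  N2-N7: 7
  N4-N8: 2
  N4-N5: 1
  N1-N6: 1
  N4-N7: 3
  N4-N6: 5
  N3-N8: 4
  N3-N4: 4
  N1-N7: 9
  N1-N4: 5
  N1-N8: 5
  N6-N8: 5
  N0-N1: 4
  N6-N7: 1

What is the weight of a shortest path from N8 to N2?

A few of the N8→N2 routes:
N8 - N6 - N1 - N2: 5 + 1 + 4 = 10
N8 - N1 - N2: 5 + 4 = 9
N8 - N4 - N7 - N6 - N1 - N2: 2 + 3 + 1 + 1 + 4 = 11
The minimum is 9.

9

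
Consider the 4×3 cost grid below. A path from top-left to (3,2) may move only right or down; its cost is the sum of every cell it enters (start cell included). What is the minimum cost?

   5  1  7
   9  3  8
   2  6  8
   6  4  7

Best path: [0,0] -> [0,1] -> [1,1] -> [2,1] -> [3,1] -> [3,2]
Cost: 5 + 1 + 3 + 6 + 4 + 7 = 26
For comparison, the top-then-right route costs 36.

26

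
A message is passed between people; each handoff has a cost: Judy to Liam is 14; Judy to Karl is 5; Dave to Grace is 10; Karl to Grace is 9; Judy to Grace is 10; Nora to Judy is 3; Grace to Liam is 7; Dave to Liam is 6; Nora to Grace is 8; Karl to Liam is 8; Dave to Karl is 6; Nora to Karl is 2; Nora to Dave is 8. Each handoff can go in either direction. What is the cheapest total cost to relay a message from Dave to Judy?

Some routes from Dave to Judy:
Dave-Karl-Nora-Judy: 6 + 2 + 3 = 11
Dave-Karl-Judy: 6 + 5 = 11
Dave-Nora-Judy: 8 + 3 = 11
Dave-Nora-Karl-Judy: 8 + 2 + 5 = 15
Best route has total 11.

11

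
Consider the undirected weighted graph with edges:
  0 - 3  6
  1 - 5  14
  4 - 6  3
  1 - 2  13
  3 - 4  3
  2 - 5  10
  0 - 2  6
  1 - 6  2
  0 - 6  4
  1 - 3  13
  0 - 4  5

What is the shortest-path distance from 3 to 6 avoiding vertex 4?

10

Comparing a few candidate routes:
3-0-2-1-6: 6 + 6 + 13 + 2 = 27
3-1-6: 13 + 2 = 15
3-0-6: 6 + 4 = 10
The minimum is 10.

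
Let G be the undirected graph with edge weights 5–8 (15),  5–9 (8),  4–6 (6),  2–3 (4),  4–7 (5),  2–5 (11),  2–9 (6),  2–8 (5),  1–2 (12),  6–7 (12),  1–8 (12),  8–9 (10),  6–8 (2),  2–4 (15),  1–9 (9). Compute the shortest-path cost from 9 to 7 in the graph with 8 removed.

Candidate routes:
9 → 1 → 2 → 4 → 7: 9 + 12 + 15 + 5 = 41
9 → 5 → 2 → 4 → 6 → 7: 8 + 11 + 15 + 6 + 12 = 52
9 → 1 → 2 → 4 → 6 → 7: 9 + 12 + 15 + 6 + 12 = 54
9 → 5 → 2 → 4 → 7: 8 + 11 + 15 + 5 = 39
9 → 2 → 4 → 7: 6 + 15 + 5 = 26
9 → 2 → 4 → 6 → 7: 6 + 15 + 6 + 12 = 39
The minimum is 26.

26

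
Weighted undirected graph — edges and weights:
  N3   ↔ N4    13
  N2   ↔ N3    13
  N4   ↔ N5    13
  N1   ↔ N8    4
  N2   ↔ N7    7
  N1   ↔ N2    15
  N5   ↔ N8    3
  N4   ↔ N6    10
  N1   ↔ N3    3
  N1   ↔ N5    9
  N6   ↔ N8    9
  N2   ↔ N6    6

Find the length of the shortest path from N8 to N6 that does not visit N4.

9

Some routes from N8 to N6 avoiding N4:
N8 → N1 → N3 → N2 → N6: 4 + 3 + 13 + 6 = 26
N8 → N1 → N2 → N6: 4 + 15 + 6 = 25
N8 → N5 → N1 → N2 → N6: 3 + 9 + 15 + 6 = 33
N8 → N6: 9
The minimum is 9.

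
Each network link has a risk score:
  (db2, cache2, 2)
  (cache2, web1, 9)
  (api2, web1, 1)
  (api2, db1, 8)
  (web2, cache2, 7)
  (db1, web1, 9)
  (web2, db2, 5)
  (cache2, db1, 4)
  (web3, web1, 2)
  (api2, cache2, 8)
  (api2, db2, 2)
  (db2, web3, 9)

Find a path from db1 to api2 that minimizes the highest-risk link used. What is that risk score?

Checking several routes:
db1 -> api2: max(8) = 8
db1 -> cache2 -> db2 -> api2: max(4, 2, 2) = 4
db1 -> cache2 -> db2 -> web3 -> web1 -> api2: max(4, 2, 9, 2, 1) = 9
db1 -> cache2 -> web2 -> db2 -> web3 -> web1 -> api2: max(4, 7, 5, 9, 2, 1) = 9
db1 -> cache2 -> web2 -> db2 -> api2: max(4, 7, 5, 2) = 7
db1 -> cache2 -> api2: max(4, 8) = 8
The minimum achievable maximum is 4.

4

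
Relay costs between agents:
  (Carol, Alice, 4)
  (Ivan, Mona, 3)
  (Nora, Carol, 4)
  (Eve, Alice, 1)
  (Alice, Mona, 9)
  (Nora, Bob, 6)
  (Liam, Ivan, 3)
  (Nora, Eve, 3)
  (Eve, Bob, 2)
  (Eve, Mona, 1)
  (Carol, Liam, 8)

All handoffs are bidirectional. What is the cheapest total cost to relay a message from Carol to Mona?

Some routes from Carol to Mona:
Carol - Nora - Bob - Eve - Mona: 4 + 6 + 2 + 1 = 13
Carol - Liam - Ivan - Mona: 8 + 3 + 3 = 14
Carol - Nora - Eve - Mona: 4 + 3 + 1 = 8
Carol - Nora - Eve - Alice - Mona: 4 + 3 + 1 + 9 = 17
Carol - Alice - Mona: 4 + 9 = 13
Carol - Alice - Eve - Mona: 4 + 1 + 1 = 6
The minimum is 6.

6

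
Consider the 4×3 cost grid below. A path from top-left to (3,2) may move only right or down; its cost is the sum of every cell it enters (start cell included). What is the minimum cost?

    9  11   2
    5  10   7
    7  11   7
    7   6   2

36

Cheapest: (0,0) → (1,0) → (2,0) → (3,0) → (3,1) → (3,2)
  9 + 5 + 7 + 7 + 6 + 2 = 36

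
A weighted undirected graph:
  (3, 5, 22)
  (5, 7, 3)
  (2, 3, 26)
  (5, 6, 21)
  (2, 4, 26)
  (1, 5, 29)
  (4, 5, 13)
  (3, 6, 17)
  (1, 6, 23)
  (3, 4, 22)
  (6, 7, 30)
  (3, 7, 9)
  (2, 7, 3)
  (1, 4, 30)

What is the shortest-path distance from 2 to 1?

Checking several routes:
2 -> 7 -> 3 -> 6 -> 1: 3 + 9 + 17 + 23 = 52
2 -> 7 -> 5 -> 6 -> 1: 3 + 3 + 21 + 23 = 50
2 -> 7 -> 5 -> 4 -> 1: 3 + 3 + 13 + 30 = 49
2 -> 7 -> 5 -> 1: 3 + 3 + 29 = 35
2 -> 4 -> 1: 26 + 30 = 56
Shortest: 35.

35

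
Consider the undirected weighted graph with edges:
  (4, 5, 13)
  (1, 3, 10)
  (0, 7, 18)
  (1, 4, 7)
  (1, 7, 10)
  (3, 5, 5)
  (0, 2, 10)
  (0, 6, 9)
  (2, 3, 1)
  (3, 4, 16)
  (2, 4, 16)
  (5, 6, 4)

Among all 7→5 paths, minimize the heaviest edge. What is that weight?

10

A few of the 7→5 routes:
7-1-3-5: max(10, 10, 5) = 10
7-1-4-5: max(10, 7, 13) = 13
7-1-3-2-0-6-5: max(10, 10, 1, 10, 9, 4) = 10
7-1-4-3-5: max(10, 7, 16, 5) = 16
Smallest bottleneck: 10.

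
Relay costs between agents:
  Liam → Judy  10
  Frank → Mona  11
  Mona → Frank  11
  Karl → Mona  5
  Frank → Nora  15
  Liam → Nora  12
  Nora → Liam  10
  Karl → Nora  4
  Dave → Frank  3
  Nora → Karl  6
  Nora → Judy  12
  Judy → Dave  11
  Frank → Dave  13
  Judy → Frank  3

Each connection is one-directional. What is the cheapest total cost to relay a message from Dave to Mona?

14

Paths from Dave to Mona:
Dave-Frank-Mona: 3 + 11 = 14
Dave-Frank-Nora-Karl-Mona: 3 + 15 + 6 + 5 = 29
The minimum is 14.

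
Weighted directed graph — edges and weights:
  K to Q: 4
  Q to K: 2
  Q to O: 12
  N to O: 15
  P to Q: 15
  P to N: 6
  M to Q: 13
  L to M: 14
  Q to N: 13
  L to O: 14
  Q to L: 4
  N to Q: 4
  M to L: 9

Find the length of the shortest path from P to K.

Candidate routes:
P → N → Q → K: 6 + 4 + 2 = 12
P → Q → K: 15 + 2 = 17
Best route has total 12.

12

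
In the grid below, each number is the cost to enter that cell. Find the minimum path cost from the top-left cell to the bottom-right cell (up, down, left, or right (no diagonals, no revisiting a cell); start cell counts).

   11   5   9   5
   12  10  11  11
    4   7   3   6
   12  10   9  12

54

Path [0,0] → [0,1] → [1,1] → [2,1] → [2,2] → [2,3] → [3,3]: 11 + 5 + 10 + 7 + 3 + 6 + 12 = 54.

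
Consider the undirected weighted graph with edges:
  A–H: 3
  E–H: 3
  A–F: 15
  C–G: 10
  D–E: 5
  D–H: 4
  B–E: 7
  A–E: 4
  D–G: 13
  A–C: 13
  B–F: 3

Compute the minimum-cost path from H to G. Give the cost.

Some routes from H to G:
H→D→G: 4 + 13 = 17
H→E→D→G: 3 + 5 + 13 = 21
H→A→E→D→G: 3 + 4 + 5 + 13 = 25
H→E→A→C→G: 3 + 4 + 13 + 10 = 30
H→A→C→G: 3 + 13 + 10 = 26
Shortest: 17.

17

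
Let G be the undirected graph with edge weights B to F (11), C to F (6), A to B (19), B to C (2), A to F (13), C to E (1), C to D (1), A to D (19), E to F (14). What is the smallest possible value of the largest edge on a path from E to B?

2

A few of the E→B routes:
E→F→B: max(14, 11) = 14
E→C→D→A→F→B: max(1, 1, 19, 13, 11) = 19
E→F→C→B: max(14, 6, 2) = 14
E→C→B: max(1, 2) = 2
E→C→F→B: max(1, 6, 11) = 11
E→C→D→A→B: max(1, 1, 19, 19) = 19
Best route has worst link 2.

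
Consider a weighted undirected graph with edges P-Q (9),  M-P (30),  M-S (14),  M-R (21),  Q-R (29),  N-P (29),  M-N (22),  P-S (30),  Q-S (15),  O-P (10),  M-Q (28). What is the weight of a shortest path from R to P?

38

Some routes from R to P:
R - Q - P: 29 + 9 = 38
R - M - P: 21 + 30 = 51
R - M - Q - P: 21 + 28 + 9 = 58
R - M - S - Q - P: 21 + 14 + 15 + 9 = 59
The minimum is 38.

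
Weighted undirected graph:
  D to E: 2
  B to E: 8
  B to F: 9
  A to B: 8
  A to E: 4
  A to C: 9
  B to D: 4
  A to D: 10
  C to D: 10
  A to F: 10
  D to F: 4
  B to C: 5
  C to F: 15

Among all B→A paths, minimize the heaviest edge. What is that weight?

4

A few of the B→A routes:
B-D-E-A: max(4, 2, 4) = 4
B-A: max(8) = 8
B-E-D-C-A: max(8, 2, 10, 9) = 10
B-C-A: max(5, 9) = 9
B-F-D-E-A: max(9, 4, 2, 4) = 9
B-E-A: max(8, 4) = 8
Best route has worst link 4.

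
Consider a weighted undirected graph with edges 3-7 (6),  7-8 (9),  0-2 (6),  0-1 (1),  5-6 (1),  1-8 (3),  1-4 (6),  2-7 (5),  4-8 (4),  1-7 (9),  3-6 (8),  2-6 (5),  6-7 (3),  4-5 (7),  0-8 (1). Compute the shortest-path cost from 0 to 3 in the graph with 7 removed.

19

Candidate routes:
0 - 8 - 1 - 4 - 5 - 6 - 3: 1 + 3 + 6 + 7 + 1 + 8 = 26
0 - 1 - 4 - 5 - 6 - 3: 1 + 6 + 7 + 1 + 8 = 23
0 - 8 - 4 - 5 - 6 - 3: 1 + 4 + 7 + 1 + 8 = 21
0 - 2 - 6 - 3: 6 + 5 + 8 = 19
0 - 1 - 8 - 4 - 5 - 6 - 3: 1 + 3 + 4 + 7 + 1 + 8 = 24
Best route has total 19.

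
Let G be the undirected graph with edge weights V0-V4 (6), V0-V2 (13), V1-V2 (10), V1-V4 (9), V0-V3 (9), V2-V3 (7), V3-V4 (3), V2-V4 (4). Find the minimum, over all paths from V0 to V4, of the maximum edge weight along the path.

6

Some routes from V0 to V4:
V0-V3-V2-V4: max(9, 7, 4) = 9
V0-V3-V4: max(9, 3) = 9
V0-V2-V1-V4: max(13, 10, 9) = 13
V0-V3-V2-V1-V4: max(9, 7, 10, 9) = 10
V0-V4: max(6) = 6
Smallest bottleneck: 6.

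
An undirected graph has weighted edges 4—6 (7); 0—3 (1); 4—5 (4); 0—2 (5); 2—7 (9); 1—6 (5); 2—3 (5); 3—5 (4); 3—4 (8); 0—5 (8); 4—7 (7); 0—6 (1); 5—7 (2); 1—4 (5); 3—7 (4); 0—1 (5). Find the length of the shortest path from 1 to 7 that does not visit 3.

Some routes from 1 to 7 avoiding 3:
1→6→0→5→7: 5 + 1 + 8 + 2 = 16
1→6→4→5→7: 5 + 7 + 4 + 2 = 18
1→0→5→7: 5 + 8 + 2 = 15
1→4→5→7: 5 + 4 + 2 = 11
1→4→7: 5 + 7 = 12
Best route has total 11.

11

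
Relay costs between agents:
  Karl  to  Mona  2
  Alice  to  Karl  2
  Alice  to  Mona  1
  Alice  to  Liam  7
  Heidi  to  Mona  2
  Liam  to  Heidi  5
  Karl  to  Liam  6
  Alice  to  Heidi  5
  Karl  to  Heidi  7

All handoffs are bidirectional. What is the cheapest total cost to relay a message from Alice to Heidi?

3

Some routes from Alice to Heidi:
Alice → Karl → Mona → Heidi: 2 + 2 + 2 = 6
Alice → Liam → Heidi: 7 + 5 = 12
Alice → Mona → Heidi: 1 + 2 = 3
Alice → Karl → Heidi: 2 + 7 = 9
Alice → Mona → Karl → Heidi: 1 + 2 + 7 = 10
Alice → Heidi: 5
Shortest: 3.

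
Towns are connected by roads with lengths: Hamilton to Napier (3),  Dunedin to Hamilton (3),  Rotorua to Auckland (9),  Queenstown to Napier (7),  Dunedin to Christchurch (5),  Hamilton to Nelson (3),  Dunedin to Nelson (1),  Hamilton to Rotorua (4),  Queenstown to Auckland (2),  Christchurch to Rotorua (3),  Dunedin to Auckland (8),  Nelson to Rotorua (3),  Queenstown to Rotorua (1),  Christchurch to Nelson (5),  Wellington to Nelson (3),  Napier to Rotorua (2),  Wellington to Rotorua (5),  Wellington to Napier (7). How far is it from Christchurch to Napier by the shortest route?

5

Checking several routes:
Christchurch-Rotorua-Hamilton-Napier: 3 + 4 + 3 = 10
Christchurch-Rotorua-Queenstown-Napier: 3 + 1 + 7 = 11
Christchurch-Nelson-Hamilton-Napier: 5 + 3 + 3 = 11
Christchurch-Nelson-Rotorua-Napier: 5 + 3 + 2 = 10
Christchurch-Rotorua-Napier: 3 + 2 = 5
Shortest: 5.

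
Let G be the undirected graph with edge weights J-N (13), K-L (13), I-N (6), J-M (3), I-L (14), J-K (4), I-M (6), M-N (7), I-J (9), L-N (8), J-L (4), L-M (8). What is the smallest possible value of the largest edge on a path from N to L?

6

Comparing a few candidate routes:
N - M - J - L: max(7, 3, 4) = 7
N - I - M - J - L: max(6, 6, 3, 4) = 6
N - I - M - L: max(6, 6, 8) = 8
N - L: max(8) = 8
N - M - L: max(7, 8) = 8
Smallest bottleneck: 6.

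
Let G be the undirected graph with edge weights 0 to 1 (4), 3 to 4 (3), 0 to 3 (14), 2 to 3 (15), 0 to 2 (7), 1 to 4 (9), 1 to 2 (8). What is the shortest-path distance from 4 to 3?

3

Some routes from 4 to 3:
4 -> 1 -> 0 -> 3: 9 + 4 + 14 = 27
4 -> 1 -> 2 -> 3: 9 + 8 + 15 = 32
4 -> 3: 3
Shortest: 3.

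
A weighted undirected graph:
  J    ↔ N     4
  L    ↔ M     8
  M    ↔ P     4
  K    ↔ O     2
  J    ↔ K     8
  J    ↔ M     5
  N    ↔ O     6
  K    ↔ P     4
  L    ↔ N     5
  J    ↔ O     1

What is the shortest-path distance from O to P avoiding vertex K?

Checking several routes:
O-N-J-M-P: 6 + 4 + 5 + 4 = 19
O-J-N-L-M-P: 1 + 4 + 5 + 8 + 4 = 22
O-J-M-P: 1 + 5 + 4 = 10
Best route has total 10.

10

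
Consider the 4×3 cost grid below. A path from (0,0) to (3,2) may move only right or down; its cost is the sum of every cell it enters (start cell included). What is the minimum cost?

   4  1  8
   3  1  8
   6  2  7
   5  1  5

14

Path r0c0→r0c1→r1c1→r2c1→r3c1→r3c2: 4 + 1 + 1 + 2 + 1 + 5 = 14.
(Top row then right column would cost 33.)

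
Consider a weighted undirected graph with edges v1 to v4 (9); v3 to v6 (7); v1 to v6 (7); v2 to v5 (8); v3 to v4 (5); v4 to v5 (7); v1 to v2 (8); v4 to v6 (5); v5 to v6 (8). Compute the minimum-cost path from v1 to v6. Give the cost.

7

Checking several routes:
v1 → v2 → v5 → v4 → v6: 8 + 8 + 7 + 5 = 28
v1 → v4 → v3 → v6: 9 + 5 + 7 = 21
v1 → v4 → v6: 9 + 5 = 14
v1 → v6: 7
v1 → v4 → v5 → v6: 9 + 7 + 8 = 24
v1 → v2 → v5 → v6: 8 + 8 + 8 = 24
The minimum is 7.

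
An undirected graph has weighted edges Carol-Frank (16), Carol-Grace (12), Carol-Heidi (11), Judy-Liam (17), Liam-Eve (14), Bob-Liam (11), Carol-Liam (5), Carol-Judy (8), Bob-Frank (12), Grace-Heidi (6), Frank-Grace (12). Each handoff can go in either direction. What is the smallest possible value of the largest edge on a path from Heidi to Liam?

11

Some routes from Heidi to Liam:
Heidi-Grace-Carol-Liam: max(6, 12, 5) = 12
Heidi-Carol-Liam: max(11, 5) = 11
Heidi-Carol-Grace-Frank-Bob-Liam: max(11, 12, 12, 12, 11) = 12
The minimum achievable maximum is 11.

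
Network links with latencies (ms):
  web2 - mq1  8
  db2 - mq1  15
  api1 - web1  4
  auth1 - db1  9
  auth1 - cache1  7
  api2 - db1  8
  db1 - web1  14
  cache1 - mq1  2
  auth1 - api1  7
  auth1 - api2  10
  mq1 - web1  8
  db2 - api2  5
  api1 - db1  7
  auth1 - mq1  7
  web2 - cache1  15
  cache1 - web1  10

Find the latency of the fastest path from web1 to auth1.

11

Comparing a few candidate routes:
web1 → mq1 → auth1: 8 + 7 = 15
web1 → api1 → auth1: 4 + 7 = 11
web1 → cache1 → auth1: 10 + 7 = 17
Shortest: 11 ms.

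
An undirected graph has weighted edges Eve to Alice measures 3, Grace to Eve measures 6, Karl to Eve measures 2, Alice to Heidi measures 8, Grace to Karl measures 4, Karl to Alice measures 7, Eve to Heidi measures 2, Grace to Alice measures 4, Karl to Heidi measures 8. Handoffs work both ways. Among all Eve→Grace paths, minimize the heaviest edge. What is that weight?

4

Comparing a few candidate routes:
Eve→Alice→Grace: max(3, 4) = 4
Eve→Karl→Grace: max(2, 4) = 4
Eve→Karl→Alice→Grace: max(2, 7, 4) = 7
Eve→Grace: max(6) = 6
Eve→Alice→Karl→Grace: max(3, 7, 4) = 7
Best route has worst link 4.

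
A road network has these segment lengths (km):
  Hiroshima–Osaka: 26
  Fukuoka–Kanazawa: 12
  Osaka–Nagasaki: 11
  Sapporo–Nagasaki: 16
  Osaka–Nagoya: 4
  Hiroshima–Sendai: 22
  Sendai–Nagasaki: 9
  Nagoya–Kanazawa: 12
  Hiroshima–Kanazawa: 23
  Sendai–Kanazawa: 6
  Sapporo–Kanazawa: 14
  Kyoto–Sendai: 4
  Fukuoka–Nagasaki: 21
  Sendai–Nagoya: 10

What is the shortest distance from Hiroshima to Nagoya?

30

A few of the Hiroshima→Nagoya routes:
Hiroshima - Osaka - Nagoya: 26 + 4 = 30
Hiroshima - Kanazawa - Sendai - Nagoya: 23 + 6 + 10 = 39
Hiroshima - Kanazawa - Nagoya: 23 + 12 = 35
Hiroshima - Sendai - Nagoya: 22 + 10 = 32
Hiroshima - Sendai - Kanazawa - Nagoya: 22 + 6 + 12 = 40
Hiroshima - Sendai - Nagasaki - Osaka - Nagoya: 22 + 9 + 11 + 4 = 46
Shortest: 30 km.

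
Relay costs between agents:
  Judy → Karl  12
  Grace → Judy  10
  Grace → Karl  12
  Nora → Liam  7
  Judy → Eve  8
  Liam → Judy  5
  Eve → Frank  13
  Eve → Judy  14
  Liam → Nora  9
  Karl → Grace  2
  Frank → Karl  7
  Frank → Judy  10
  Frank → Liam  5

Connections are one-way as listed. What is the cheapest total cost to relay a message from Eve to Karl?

20

Paths from Eve to Karl:
Eve - Frank - Judy - Karl: 13 + 10 + 12 = 35
Eve - Frank - Karl: 13 + 7 = 20
Eve - Frank - Liam - Judy - Karl: 13 + 5 + 5 + 12 = 35
Eve - Judy - Karl: 14 + 12 = 26
Best route has total 20.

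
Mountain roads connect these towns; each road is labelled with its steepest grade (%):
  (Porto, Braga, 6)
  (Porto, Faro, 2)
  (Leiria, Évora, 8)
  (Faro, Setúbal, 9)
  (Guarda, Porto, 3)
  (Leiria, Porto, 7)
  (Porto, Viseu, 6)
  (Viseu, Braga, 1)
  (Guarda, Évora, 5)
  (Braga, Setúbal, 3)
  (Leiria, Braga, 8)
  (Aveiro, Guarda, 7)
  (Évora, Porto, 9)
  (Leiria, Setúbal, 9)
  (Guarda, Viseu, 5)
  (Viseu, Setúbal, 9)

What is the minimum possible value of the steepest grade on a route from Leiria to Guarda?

A few of the Leiria→Guarda routes:
Leiria-Porto-Braga-Viseu-Guarda: max(7, 6, 1, 5) = 7
Leiria-Porto-Guarda: max(7, 3) = 7
Leiria-Évora-Guarda: max(8, 5) = 8
Leiria-Porto-Viseu-Guarda: max(7, 6, 5) = 7
Leiria-Braga-Viseu-Guarda: max(8, 1, 5) = 8
Smallest bottleneck: 7%.

7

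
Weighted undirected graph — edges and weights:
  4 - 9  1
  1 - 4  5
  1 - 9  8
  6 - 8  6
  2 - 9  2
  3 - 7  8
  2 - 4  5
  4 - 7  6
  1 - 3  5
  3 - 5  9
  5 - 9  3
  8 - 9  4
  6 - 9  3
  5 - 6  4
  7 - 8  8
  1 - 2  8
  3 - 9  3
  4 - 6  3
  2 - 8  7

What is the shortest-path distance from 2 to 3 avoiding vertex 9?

13

A few of the 2→3 routes:
2 - 1 - 3: 8 + 5 = 13
2 - 4 - 7 - 3: 5 + 6 + 8 = 19
2 - 8 - 7 - 3: 7 + 8 + 8 = 23
2 - 4 - 1 - 3: 5 + 5 + 5 = 15
2 - 8 - 6 - 5 - 3: 7 + 6 + 4 + 9 = 26
2 - 4 - 6 - 5 - 3: 5 + 3 + 4 + 9 = 21
The minimum is 13.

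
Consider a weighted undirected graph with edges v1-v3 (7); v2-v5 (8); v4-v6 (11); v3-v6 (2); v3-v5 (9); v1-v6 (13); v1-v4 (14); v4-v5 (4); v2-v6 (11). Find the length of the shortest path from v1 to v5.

16

A few of the v1→v5 routes:
v1 - v3 - v6 - v4 - v5: 7 + 2 + 11 + 4 = 24
v1 - v4 - v5: 14 + 4 = 18
v1 - v3 - v5: 7 + 9 = 16
v1 - v6 - v3 - v5: 13 + 2 + 9 = 24
Shortest: 16.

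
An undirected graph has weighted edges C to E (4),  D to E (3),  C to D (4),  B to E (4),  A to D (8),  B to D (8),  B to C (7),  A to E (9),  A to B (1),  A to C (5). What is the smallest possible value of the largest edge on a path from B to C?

A few of the B→C routes:
B→D→C: max(8, 4) = 8
B→E→C: max(4, 4) = 4
B→E→D→C: max(4, 3, 4) = 4
B→D→A→C: max(8, 8, 5) = 8
B→A→C: max(1, 5) = 5
B→C: max(7) = 7
The minimum achievable maximum is 4.

4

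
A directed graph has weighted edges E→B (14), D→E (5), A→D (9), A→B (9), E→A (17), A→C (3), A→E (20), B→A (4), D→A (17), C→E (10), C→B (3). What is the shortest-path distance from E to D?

26

Routes from E to D:
E → B → A → D: 14 + 4 + 9 = 27
E → A → D: 17 + 9 = 26
Shortest: 26.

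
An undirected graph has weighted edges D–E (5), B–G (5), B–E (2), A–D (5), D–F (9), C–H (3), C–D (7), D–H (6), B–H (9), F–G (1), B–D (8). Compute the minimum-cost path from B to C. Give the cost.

A few of the B→C routes:
B→D→C: 8 + 7 = 15
B→H→C: 9 + 3 = 12
B→E→D→C: 2 + 5 + 7 = 14
Shortest: 12.

12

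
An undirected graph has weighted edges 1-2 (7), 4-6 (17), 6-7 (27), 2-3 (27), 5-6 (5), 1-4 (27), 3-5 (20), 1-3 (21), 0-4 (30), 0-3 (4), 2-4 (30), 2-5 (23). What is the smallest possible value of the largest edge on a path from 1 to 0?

Checking several routes:
1-4-6-5-3-0: max(27, 17, 5, 20, 4) = 27
1-2-5-3-0: max(7, 23, 20, 4) = 23
1-2-3-0: max(7, 27, 4) = 27
1-3-0: max(21, 4) = 21
Smallest bottleneck: 21.

21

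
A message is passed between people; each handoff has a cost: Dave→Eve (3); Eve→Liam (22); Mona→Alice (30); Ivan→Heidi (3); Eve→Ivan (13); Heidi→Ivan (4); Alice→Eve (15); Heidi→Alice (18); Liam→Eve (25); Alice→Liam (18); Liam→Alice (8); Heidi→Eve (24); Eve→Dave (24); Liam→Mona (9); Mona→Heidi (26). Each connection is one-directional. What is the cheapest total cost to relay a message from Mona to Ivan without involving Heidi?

58

Paths from Mona to Ivan avoiding Heidi:
Mona -> Alice -> Eve -> Ivan: 30 + 15 + 13 = 58
Mona -> Alice -> Liam -> Eve -> Ivan: 30 + 18 + 25 + 13 = 86
Shortest: 58.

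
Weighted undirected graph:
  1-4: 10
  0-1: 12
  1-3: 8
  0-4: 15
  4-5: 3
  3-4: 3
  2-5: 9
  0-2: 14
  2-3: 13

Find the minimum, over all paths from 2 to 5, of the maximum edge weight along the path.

9

Checking several routes:
2 → 3 → 4 → 5: max(13, 3, 3) = 13
2 → 5: max(9) = 9
2 → 3 → 1 → 4 → 5: max(13, 8, 10, 3) = 13
2 → 0 → 1 → 4 → 5: max(14, 12, 10, 3) = 14
2 → 0 → 1 → 3 → 4 → 5: max(14, 12, 8, 3, 3) = 14
The minimum achievable maximum is 9.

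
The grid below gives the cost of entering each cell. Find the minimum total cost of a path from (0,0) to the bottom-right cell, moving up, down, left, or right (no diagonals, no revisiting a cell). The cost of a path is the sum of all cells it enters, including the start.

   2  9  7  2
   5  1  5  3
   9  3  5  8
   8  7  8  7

31

Best path: r0c0 r1c0 r1c1 r1c2 r1c3 r2c3 r3c3
Cost: 2 + 5 + 1 + 5 + 3 + 8 + 7 = 31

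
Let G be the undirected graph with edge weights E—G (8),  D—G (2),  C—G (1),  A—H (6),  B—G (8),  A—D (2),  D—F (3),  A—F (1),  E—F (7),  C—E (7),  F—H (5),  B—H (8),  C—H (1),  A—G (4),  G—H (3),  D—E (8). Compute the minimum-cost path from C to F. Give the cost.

Checking several routes:
C-G-D-A-F: 1 + 2 + 2 + 1 = 6
C-G-D-F: 1 + 2 + 3 = 6
C-G-A-F: 1 + 4 + 1 = 6
Shortest: 6.

6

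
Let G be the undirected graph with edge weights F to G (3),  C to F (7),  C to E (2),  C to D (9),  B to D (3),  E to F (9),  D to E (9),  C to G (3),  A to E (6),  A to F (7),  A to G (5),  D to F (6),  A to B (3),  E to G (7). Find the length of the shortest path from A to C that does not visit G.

8

A few of the A→C routes:
A → F → C: 7 + 7 = 14
A → B → D → C: 3 + 3 + 9 = 15
A → E → C: 6 + 2 = 8
The minimum is 8.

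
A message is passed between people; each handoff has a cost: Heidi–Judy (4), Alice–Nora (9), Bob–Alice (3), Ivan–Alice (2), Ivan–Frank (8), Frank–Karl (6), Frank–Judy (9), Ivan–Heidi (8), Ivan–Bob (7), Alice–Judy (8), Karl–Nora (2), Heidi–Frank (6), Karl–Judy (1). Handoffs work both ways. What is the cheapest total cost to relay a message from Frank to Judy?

Checking several routes:
Frank-Heidi-Judy: 6 + 4 = 10
Frank-Ivan-Alice-Judy: 8 + 2 + 8 = 18
Frank-Karl-Judy: 6 + 1 = 7
Frank-Judy: 9
Frank-Ivan-Heidi-Judy: 8 + 8 + 4 = 20
Shortest: 7.

7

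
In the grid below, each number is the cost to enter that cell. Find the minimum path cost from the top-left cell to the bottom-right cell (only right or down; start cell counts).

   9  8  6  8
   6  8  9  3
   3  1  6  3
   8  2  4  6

31

Take r0c0 -> r1c0 -> r2c0 -> r2c1 -> r3c1 -> r3c2 -> r3c3 for a total of 9 + 6 + 3 + 1 + 2 + 4 + 6 = 31.
For comparison, the top-then-right route costs 43.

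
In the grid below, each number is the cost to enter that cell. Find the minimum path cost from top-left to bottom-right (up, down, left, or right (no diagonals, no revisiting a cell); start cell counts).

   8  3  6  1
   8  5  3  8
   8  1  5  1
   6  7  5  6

Path r0c0→r0c1→r1c1→r2c1→r2c2→r2c3→r3c3: 8 + 3 + 5 + 1 + 5 + 1 + 6 = 29.

29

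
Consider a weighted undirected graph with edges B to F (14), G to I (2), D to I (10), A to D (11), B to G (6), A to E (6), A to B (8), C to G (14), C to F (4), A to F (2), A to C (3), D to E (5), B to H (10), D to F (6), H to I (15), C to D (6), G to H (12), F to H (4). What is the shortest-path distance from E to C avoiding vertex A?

A few of the E→C routes:
E → D → I → G → C: 5 + 10 + 2 + 14 = 31
E → D → F → C: 5 + 6 + 4 = 15
E → D → I → G → H → F → C: 5 + 10 + 2 + 12 + 4 + 4 = 37
E → D → I → H → F → C: 5 + 10 + 15 + 4 + 4 = 38
E → D → C: 5 + 6 = 11
Shortest: 11.

11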